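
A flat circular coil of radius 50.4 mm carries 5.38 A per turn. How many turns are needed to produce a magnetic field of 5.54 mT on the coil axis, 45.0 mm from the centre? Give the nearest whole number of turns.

For an N-turn coil, B = Nμ₀IR²/[2(R²+z²)^(3/2)]. A single turn gives B₁ = 2.78×10⁻⁵ T with R = 0.0504 m, z = 0.045 m.
N = B/B₁ = 5.54×10⁻³ / 2.78×10⁻⁵ = 199.01.

N = 199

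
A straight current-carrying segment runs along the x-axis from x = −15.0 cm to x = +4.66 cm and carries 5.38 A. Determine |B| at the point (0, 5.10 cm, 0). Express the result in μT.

B ≈ 17.1 μT

For a finite straight segment, B = (μ₀I/4πd)(sinθ₁ + sinθ₂), where θ₁, θ₂ are the angles from the perpendicular to each end.
The perpendicular distance is d = 0.051 m; the end-offsets along the wire are a = 0.15 m and b = 0.0466 m.
sinθ₁ = 0.15/√(0.15²+0.051²) = 0.9468; sinθ₂ = 0.0466/√(0.0466²+0.051²) = 0.6745.
B = (4π×10⁻⁷ × 5.38) / (4π × 0.051) × (0.9468 + 0.6745) = 1.71×10⁻⁵ T.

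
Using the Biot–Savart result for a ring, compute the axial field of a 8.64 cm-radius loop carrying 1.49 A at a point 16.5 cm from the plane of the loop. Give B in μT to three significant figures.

On the axis of a circular loop, B = μ₀IR² / [2(R²+z²)^(3/2)].
R² + z² = (0.0864)² + (0.165)² = 0.03469 m², and (R²+z²)^(3/2) = 6.46×10⁻³ m³.
B = (4π×10⁻⁷ × 1.49 × 0.007465) / (2 × 6.46×10⁻³) = 1.08×10⁻⁶ T.

B ≈ 1.08 μT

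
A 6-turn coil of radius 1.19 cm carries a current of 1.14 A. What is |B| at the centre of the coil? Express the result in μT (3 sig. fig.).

B ≈ 361 μT

For an N-turn flat coil, B = Nμ₀I/(2R) with R = 0.0119 m.
B = 6 × 6.02×10⁻⁵ T = 3.61×10⁻⁴ T.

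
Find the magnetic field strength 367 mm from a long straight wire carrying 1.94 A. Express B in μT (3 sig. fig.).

For an infinitely long straight wire, B = μ₀I/(2πd).
B = (4π×10⁻⁷ × 1.94) / (2π × 0.367) = 1.06×10⁻⁶ T.

B ≈ 1.06 μT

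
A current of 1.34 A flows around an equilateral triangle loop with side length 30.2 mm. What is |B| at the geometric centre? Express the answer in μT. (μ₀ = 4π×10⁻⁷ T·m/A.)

Each side is a finite straight segment at perpendicular distance d = a/(2 tan(π/3)) = 0.008718 m from the centre, with end-angles ±π/3.
One side contributes B₁ = (μ₀I/4πd)·2 sin(π/3) = 2.66×10⁻⁵ T.
All 3 sides add in the same direction: B = 3 × 2.66×10⁻⁵ = 7.99×10⁻⁵ T.

B ≈ 79.9 μT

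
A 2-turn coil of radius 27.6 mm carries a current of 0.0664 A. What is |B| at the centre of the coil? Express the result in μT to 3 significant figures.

For an N-turn flat coil, B = Nμ₀I/(2R) with R = 0.0276 m.
B = 2 × 1.51×10⁻⁶ T = 3.02×10⁻⁶ T.

B ≈ 3.02 μT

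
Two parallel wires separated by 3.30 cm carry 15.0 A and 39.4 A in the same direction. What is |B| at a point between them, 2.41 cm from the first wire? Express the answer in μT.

Each long wire gives B = μ₀I/(2πd). Distances are d₁ = 0.0241 m and d₂ = 0.0089 m.
B₁ = 1.24×10⁻⁴ T, B₂ = 8.85×10⁻⁴ T.
Between parallel currents the two contributions point in opposite directions, so they subtract. B = |B₁ − B₂| = |1.24×10⁻⁴ − 8.85×10⁻⁴| = 7.61×10⁻⁴ T.

B ≈ 761 μT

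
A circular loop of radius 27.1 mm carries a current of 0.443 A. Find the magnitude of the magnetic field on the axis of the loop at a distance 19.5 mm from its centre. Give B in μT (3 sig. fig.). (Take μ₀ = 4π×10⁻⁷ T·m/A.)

On the axis of a circular loop, B = μ₀IR² / [2(R²+z²)^(3/2)].
R² + z² = (0.0271)² + (0.0195)² = 0.001115 m², and (R²+z²)^(3/2) = 3.72×10⁻⁵ m³.
B = (4π×10⁻⁷ × 0.443 × 0.0007344) / (2 × 3.72×10⁻⁵) = 5.49×10⁻⁶ T.

B ≈ 5.49 μT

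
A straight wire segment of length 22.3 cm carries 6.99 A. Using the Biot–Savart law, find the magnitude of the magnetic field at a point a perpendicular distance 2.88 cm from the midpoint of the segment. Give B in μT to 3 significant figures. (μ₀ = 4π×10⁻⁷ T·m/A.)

B ≈ 47.0 μT

For a finite straight segment, B = (μ₀I/4πd)(sinθ₁ + sinθ₂), where θ₁, θ₂ are the angles from the perpendicular to each end.
The perpendicular from the point meets the wire at its midpoint, so each end is L/2 = 0.1115 m away along the wire.
sinθ₁ = 0.1115/√(0.1115²+0.0288²) = 0.9682; sinθ₂ = 0.1115/√(0.1115²+0.0288²) = 0.9682.
B = (4π×10⁻⁷ × 6.99) / (4π × 0.0288) × (0.9682 + 0.9682) = 4.70×10⁻⁵ T.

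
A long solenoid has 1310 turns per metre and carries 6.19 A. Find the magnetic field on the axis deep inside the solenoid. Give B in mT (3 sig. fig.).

Inside a long solenoid, B = μ₀nI with n = 1310 turns/m.
B = 4π×10⁻⁷ × 1310 × 6.19 = 1.02×10⁻² T.

B ≈ 10.2 mT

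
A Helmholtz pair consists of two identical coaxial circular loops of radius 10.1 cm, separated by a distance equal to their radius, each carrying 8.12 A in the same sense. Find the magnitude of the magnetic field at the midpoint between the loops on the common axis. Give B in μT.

Each loop contributes B = μ₀IR²/[2(R²+z²)^(3/2)] on the axis, with z measured from that loop.
Loop 1 (z = 0.0505 m): B₁ = 3.61×10⁻⁵ T. Loop 2 (z = 0.0505 m): B₂ = 3.61×10⁻⁵ T.
The fields add: B = B₁ + B₂ = 7.23×10⁻⁵ T.

B ≈ 72.3 μT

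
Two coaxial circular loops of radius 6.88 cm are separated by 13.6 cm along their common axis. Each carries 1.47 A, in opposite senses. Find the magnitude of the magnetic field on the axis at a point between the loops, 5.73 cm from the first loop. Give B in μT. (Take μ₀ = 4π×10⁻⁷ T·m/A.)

B ≈ 2.26 μT

Each loop contributes B = μ₀IR²/[2(R²+z²)^(3/2)] on the axis, with z measured from that loop.
Loop 1 (z = 0.0573 m): B₁ = 6.09×10⁻⁶ T. Loop 2 (z = 0.0787 m): B₂ = 3.83×10⁻⁶ T.
The fields oppose: B = |B₁ − B₂| = 2.26×10⁻⁶ T.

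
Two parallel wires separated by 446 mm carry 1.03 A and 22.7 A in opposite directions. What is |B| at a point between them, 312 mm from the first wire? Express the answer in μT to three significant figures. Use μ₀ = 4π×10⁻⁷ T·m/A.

Each long wire gives B = μ₀I/(2πd). Distances are d₁ = 0.312 m and d₂ = 0.134 m.
B₁ = 6.60×10⁻⁷ T, B₂ = 3.39×10⁻⁵ T.
Between antiparallel currents both contributions point the same way, so they add. B = B₁ + B₂ = 6.60×10⁻⁷ + 3.39×10⁻⁵ = 3.45×10⁻⁵ T.

B ≈ 34.5 μT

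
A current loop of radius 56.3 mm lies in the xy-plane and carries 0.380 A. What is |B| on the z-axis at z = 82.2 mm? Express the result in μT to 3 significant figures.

B ≈ 0.765 μT

On the axis of a circular loop, B = μ₀IR² / [2(R²+z²)^(3/2)].
R² + z² = (0.0563)² + (0.0822)² = 0.009927 m², and (R²+z²)^(3/2) = 9.89×10⁻⁴ m³.
B = (4π×10⁻⁷ × 0.380 × 0.00317) / (2 × 9.89×10⁻⁴) = 7.65×10⁻⁷ T.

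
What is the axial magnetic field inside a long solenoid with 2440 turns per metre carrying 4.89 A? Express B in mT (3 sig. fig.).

Inside a long solenoid, B = μ₀nI with n = 2440 turns/m.
B = 4π×10⁻⁷ × 2440 × 4.89 = 1.50×10⁻² T.

B ≈ 15.0 mT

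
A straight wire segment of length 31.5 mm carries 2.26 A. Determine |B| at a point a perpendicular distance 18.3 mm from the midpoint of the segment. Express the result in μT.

For a finite straight segment, B = (μ₀I/4πd)(sinθ₁ + sinθ₂), where θ₁, θ₂ are the angles from the perpendicular to each end.
The perpendicular from the point meets the wire at its midpoint, so each end is L/2 = 0.01575 m away along the wire.
sinθ₁ = 0.01575/√(0.01575²+0.0183²) = 0.6523; sinθ₂ = 0.01575/√(0.01575²+0.0183²) = 0.6523.
B = (4π×10⁻⁷ × 2.26) / (4π × 0.0183) × (0.6523 + 0.6523) = 1.61×10⁻⁵ T.

B ≈ 16.1 μT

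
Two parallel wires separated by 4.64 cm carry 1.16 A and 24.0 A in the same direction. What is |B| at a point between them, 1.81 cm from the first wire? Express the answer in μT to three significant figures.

B ≈ 157 μT

Each long wire gives B = μ₀I/(2πd). Distances are d₁ = 0.0181 m and d₂ = 0.0283 m.
B₁ = 1.28×10⁻⁵ T, B₂ = 1.70×10⁻⁴ T.
Between parallel currents the two contributions point in opposite directions, so they subtract. B = |B₁ − B₂| = |1.28×10⁻⁵ − 1.70×10⁻⁴| = 1.57×10⁻⁴ T.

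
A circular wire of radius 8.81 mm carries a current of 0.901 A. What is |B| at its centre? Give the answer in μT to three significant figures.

B ≈ 64.3 μT

At the centre of a circular loop the Biot–Savart law gives B = μ₀I/(2R).
B = (4π×10⁻⁷ × 0.901) / (2 × 0.00881) = 6.43×10⁻⁵ T.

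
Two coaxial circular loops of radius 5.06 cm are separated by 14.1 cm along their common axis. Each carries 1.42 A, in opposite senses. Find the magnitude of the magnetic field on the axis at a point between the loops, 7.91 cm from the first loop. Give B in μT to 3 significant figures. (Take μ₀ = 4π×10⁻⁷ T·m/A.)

Each loop contributes B = μ₀IR²/[2(R²+z²)^(3/2)] on the axis, with z measured from that loop.
Loop 1 (z = 0.0791 m): B₁ = 2.76×10⁻⁶ T. Loop 2 (z = 0.0619 m): B₂ = 4.47×10⁻⁶ T.
The fields oppose: B = |B₁ − B₂| = 1.71×10⁻⁶ T.

B ≈ 1.71 μT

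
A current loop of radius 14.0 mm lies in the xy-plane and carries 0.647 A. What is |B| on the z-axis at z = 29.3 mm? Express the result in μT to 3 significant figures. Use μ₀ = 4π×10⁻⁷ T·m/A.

On the axis of a circular loop, B = μ₀IR² / [2(R²+z²)^(3/2)].
R² + z² = (0.014)² + (0.0293)² = 0.001054 m², and (R²+z²)^(3/2) = 3.42×10⁻⁵ m³.
B = (4π×10⁻⁷ × 0.647 × 0.000196) / (2 × 3.42×10⁻⁵) = 2.33×10⁻⁶ T.

B ≈ 2.33 μT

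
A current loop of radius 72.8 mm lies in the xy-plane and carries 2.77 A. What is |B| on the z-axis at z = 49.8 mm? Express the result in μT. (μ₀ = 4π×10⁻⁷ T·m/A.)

B ≈ 13.4 μT

On the axis of a circular loop, B = μ₀IR² / [2(R²+z²)^(3/2)].
R² + z² = (0.0728)² + (0.0498)² = 0.00778 m², and (R²+z²)^(3/2) = 6.86×10⁻⁴ m³.
B = (4π×10⁻⁷ × 2.77 × 0.0053) / (2 × 6.86×10⁻⁴) = 1.34×10⁻⁵ T.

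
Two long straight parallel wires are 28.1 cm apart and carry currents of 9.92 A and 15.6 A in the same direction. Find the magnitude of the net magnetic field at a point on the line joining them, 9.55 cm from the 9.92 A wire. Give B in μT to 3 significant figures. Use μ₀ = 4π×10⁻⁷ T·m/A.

Each long wire gives B = μ₀I/(2πd). Distances are d₁ = 0.0955 m and d₂ = 0.1855 m.
B₁ = 2.08×10⁻⁵ T, B₂ = 1.68×10⁻⁵ T.
Between parallel currents the two contributions point in opposite directions, so they subtract. B = |B₁ − B₂| = |2.08×10⁻⁵ − 1.68×10⁻⁵| = 3.96×10⁻⁶ T.

B ≈ 3.96 μT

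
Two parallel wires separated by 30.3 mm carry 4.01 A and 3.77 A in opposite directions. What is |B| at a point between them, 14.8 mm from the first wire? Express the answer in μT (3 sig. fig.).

B ≈ 103 μT

Each long wire gives B = μ₀I/(2πd). Distances are d₁ = 0.0148 m and d₂ = 0.0155 m.
B₁ = 5.42×10⁻⁵ T, B₂ = 4.86×10⁻⁵ T.
Between antiparallel currents both contributions point the same way, so they add. B = B₁ + B₂ = 5.42×10⁻⁵ + 4.86×10⁻⁵ = 1.03×10⁻⁴ T.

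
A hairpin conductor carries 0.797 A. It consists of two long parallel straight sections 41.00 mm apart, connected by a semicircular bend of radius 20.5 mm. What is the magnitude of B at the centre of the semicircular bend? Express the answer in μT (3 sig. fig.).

B ≈ 20.0 μT

The semicircular arc contributes B_arc = μ₀I·π/(4πR) = μ₀I/(4R) = 1.22×10⁻⁵ T.
Each semi-infinite lead is at perpendicular distance R = 0.0205 m from the centre, with the perpendicular foot at its near end, so it contributes μ₀I/(4πR); both point the same way, together 7.78×10⁻⁶ T.
Arc and leads all point the same direction: B = 1.22×10⁻⁵ + 7.78×10⁻⁶ = 2.00×10⁻⁵ T.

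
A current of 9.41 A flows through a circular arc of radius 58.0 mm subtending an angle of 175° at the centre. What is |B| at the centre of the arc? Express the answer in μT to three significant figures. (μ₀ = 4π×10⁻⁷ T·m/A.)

B ≈ 49.6 μT

The Biot–Savart field of a circular arc at its centre is B = μ₀Iφ/(4πR), with φ = 3.054 rad.
B = (4π×10⁻⁷ × 9.41 × 3.054) / (4π × 0.058) = 4.96×10⁻⁵ T.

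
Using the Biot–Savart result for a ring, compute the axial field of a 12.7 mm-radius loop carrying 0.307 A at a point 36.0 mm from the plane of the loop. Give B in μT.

B ≈ 0.559 μT

On the axis of a circular loop, B = μ₀IR² / [2(R²+z²)^(3/2)].
R² + z² = (0.0127)² + (0.036)² = 0.001457 m², and (R²+z²)^(3/2) = 5.56×10⁻⁵ m³.
B = (4π×10⁻⁷ × 0.307 × 0.0001613) / (2 × 5.56×10⁻⁵) = 5.59×10⁻⁷ T.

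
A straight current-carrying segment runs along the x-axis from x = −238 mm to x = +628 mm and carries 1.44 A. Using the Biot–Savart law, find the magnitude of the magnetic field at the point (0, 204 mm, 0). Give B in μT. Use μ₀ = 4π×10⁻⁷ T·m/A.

B ≈ 1.21 μT

For a finite straight segment, B = (μ₀I/4πd)(sinθ₁ + sinθ₂), where θ₁, θ₂ are the angles from the perpendicular to each end.
The perpendicular distance is d = 0.204 m; the end-offsets along the wire are a = 0.238 m and b = 0.628 m.
sinθ₁ = 0.238/√(0.238²+0.204²) = 0.7593; sinθ₂ = 0.628/√(0.628²+0.204²) = 0.9511.
B = (4π×10⁻⁷ × 1.44) / (4π × 0.204) × (0.7593 + 0.9511) = 1.21×10⁻⁶ T.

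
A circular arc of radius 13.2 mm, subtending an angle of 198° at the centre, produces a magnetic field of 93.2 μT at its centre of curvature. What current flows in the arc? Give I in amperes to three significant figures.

For a circular arc, B = μ₀Iφ/(4πR) with φ in radians; here φ = 3.456 rad.
So I = 4πRB/(μ₀φ) = 4π × 0.0132 × 9.32×10⁻⁵ / (4π×10⁻⁷ × 3.456) = 3.56 A.

I ≈ 3.56 A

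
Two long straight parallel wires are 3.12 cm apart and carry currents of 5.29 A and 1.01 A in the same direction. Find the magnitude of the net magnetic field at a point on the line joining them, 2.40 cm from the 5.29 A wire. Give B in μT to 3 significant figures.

B ≈ 16.0 μT

Each long wire gives B = μ₀I/(2πd). Distances are d₁ = 0.024 m and d₂ = 0.0072 m.
B₁ = 4.41×10⁻⁵ T, B₂ = 2.81×10⁻⁵ T.
Between parallel currents the two contributions point in opposite directions, so they subtract. B = |B₁ − B₂| = |4.41×10⁻⁵ − 2.81×10⁻⁵| = 1.60×10⁻⁵ T.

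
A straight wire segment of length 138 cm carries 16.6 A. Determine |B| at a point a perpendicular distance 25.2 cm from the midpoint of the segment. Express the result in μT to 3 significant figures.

B ≈ 12.4 μT

For a finite straight segment, B = (μ₀I/4πd)(sinθ₁ + sinθ₂), where θ₁, θ₂ are the angles from the perpendicular to each end.
The perpendicular from the point meets the wire at its midpoint, so each end is L/2 = 0.69 m away along the wire.
sinθ₁ = 0.69/√(0.69²+0.252²) = 0.9393; sinθ₂ = 0.69/√(0.69²+0.252²) = 0.9393.
B = (4π×10⁻⁷ × 16.6) / (4π × 0.252) × (0.9393 + 0.9393) = 1.24×10⁻⁵ T.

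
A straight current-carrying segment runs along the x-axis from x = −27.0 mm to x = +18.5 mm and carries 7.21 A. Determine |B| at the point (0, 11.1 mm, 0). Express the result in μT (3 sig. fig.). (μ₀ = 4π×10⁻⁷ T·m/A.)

B ≈ 116 μT

For a finite straight segment, B = (μ₀I/4πd)(sinθ₁ + sinθ₂), where θ₁, θ₂ are the angles from the perpendicular to each end.
The perpendicular distance is d = 0.0111 m; the end-offsets along the wire are a = 0.027 m and b = 0.0185 m.
sinθ₁ = 0.027/√(0.027²+0.0111²) = 0.9249; sinθ₂ = 0.0185/√(0.0185²+0.0111²) = 0.8575.
B = (4π×10⁻⁷ × 7.21) / (4π × 0.0111) × (0.9249 + 0.8575) = 1.16×10⁻⁴ T.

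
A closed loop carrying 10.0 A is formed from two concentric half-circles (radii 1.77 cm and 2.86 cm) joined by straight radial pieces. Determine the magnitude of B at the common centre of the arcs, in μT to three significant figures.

The radial connectors point toward the centre, so dl × r̂ = 0 and they contribute nothing.
Each semicircle gives μ₀I/(4R): inner arc 1.77×10⁻⁴ T, outer arc 1.10×10⁻⁴ T.
The two arcs carry current in opposite angular senses, so their fields oppose: B = |1.77×10⁻⁴ − 1.10×10⁻⁴| = 6.76×10⁻⁵ T.

B ≈ 67.6 μT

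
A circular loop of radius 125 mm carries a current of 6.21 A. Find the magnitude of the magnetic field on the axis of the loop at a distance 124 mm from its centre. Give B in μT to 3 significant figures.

On the axis of a circular loop, B = μ₀IR² / [2(R²+z²)^(3/2)].
R² + z² = (0.125)² + (0.124)² = 0.031 m², and (R²+z²)^(3/2) = 5.46×10⁻³ m³.
B = (4π×10⁻⁷ × 6.21 × 0.01562) / (2 × 5.46×10⁻³) = 1.12×10⁻⁵ T.

B ≈ 11.2 μT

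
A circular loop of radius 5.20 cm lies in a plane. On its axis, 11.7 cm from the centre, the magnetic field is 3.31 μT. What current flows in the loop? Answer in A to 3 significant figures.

On the axis of a loop, B = μ₀IR²/[2(R²+z²)^(3/2)], so I = 2B(R²+z²)^(3/2)/(μ₀R²).
R² + z² = 0.002704 + 0.01369 = 0.01639 m²; raised to 3/2 gives 2.10×10⁻³ m³.
I = 2 × 3.31×10⁻⁶ × 2.10×10⁻³ / (1.26×10⁻⁶ × 0.002704) = 4.09 A.

I ≈ 4.09 A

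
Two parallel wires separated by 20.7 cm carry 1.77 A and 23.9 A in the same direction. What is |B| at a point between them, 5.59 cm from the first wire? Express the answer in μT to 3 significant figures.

Each long wire gives B = μ₀I/(2πd). Distances are d₁ = 0.0559 m and d₂ = 0.1511 m.
B₁ = 6.33×10⁻⁶ T, B₂ = 3.16×10⁻⁵ T.
Between parallel currents the two contributions point in opposite directions, so they subtract. B = |B₁ − B₂| = |6.33×10⁻⁶ − 3.16×10⁻⁵| = 2.53×10⁻⁵ T.

B ≈ 25.3 μT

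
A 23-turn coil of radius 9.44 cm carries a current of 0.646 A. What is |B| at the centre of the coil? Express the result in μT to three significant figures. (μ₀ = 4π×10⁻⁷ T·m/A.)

For an N-turn flat coil, B = Nμ₀I/(2R) with R = 0.0944 m.
B = 23 × 4.30×10⁻⁶ T = 9.89×10⁻⁵ T.

B ≈ 98.9 μT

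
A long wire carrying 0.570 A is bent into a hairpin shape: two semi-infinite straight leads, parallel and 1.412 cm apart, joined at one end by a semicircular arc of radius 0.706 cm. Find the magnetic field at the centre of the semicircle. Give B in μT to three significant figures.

B ≈ 41.5 μT

The semicircular arc contributes B_arc = μ₀I·π/(4πR) = μ₀I/(4R) = 2.54×10⁻⁵ T.
Each semi-infinite lead is at perpendicular distance R = 0.00706 m from the centre, with the perpendicular foot at its near end, so it contributes μ₀I/(4πR); both point the same way, together 1.61×10⁻⁵ T.
Arc and leads all point the same direction: B = 2.54×10⁻⁵ + 1.61×10⁻⁵ = 4.15×10⁻⁵ T.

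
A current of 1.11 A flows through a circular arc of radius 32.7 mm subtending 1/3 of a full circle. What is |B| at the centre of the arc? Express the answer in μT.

B ≈ 7.11 μT

The Biot–Savart field of a circular arc at its centre is B = μ₀Iφ/(4πR), with φ = 2.094 rad.
B = (4π×10⁻⁷ × 1.11 × 2.094) / (4π × 0.0327) = 7.11×10⁻⁶ T.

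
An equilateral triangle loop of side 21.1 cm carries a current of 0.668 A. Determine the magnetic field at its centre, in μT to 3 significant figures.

Each side is a finite straight segment at perpendicular distance d = a/(2 tan(π/3)) = 0.06091 m from the centre, with end-angles ±π/3.
One side contributes B₁ = (μ₀I/4πd)·2 sin(π/3) = 1.90×10⁻⁶ T.
All 3 sides add in the same direction: B = 3 × 1.90×10⁻⁶ = 5.70×10⁻⁶ T.

B ≈ 5.70 μT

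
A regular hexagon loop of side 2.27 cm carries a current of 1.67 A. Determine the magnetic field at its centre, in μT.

B ≈ 51.0 μT

Each side is a finite straight segment at perpendicular distance d = a/(2 tan(π/6)) = 0.01966 m from the centre, with end-angles ±π/6.
One side contributes B₁ = (μ₀I/4πd)·2 sin(π/6) = 8.49×10⁻⁶ T.
All 6 sides add in the same direction: B = 6 × 8.49×10⁻⁶ = 5.10×10⁻⁵ T.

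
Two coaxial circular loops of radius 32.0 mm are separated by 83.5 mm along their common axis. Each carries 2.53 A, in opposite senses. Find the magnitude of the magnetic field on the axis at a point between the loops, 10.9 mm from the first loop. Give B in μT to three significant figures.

Each loop contributes B = μ₀IR²/[2(R²+z²)^(3/2)] on the axis, with z measured from that loop.
Loop 1 (z = 0.0109 m): B₁ = 4.21×10⁻⁵ T. Loop 2 (z = 0.0726 m): B₂ = 3.26×10⁻⁶ T.
The fields oppose: B = |B₁ − B₂| = 3.89×10⁻⁵ T.

B ≈ 38.9 μT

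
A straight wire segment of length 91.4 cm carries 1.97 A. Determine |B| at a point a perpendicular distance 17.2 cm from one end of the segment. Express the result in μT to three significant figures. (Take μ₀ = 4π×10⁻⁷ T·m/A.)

B ≈ 1.13 μT

For a finite straight segment, B = (μ₀I/4πd)(sinθ₁ + sinθ₂), where θ₁, θ₂ are the angles from the perpendicular to each end.
The perpendicular foot is at one end, so the two end-offsets along the wire are 0 and L = 0.914 m.
sinθ₁ = 0/√(0²+0.172²) = 0.0000; sinθ₂ = 0.914/√(0.914²+0.172²) = 0.9828.
B = (4π×10⁻⁷ × 1.97) / (4π × 0.172) × (0.0000 + 0.9828) = 1.13×10⁻⁶ T.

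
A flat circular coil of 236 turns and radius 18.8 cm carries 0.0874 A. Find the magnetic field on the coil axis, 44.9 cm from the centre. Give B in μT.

For an N-turn flat coil, B = Nμ₀IR²/[2(R²+z²)^(3/2)] with R = 0.188 m, z = 0.449 m.
B = 236 × 1.68×10⁻⁸ T = 3.97×10⁻⁶ T.

B ≈ 3.97 μT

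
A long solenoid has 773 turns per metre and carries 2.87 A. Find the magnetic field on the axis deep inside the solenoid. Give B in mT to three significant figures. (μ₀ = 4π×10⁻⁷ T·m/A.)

B ≈ 2.79 mT

Inside a long solenoid, B = μ₀nI with n = 773 turns/m.
B = 4π×10⁻⁷ × 773 × 2.87 = 2.79×10⁻³ T.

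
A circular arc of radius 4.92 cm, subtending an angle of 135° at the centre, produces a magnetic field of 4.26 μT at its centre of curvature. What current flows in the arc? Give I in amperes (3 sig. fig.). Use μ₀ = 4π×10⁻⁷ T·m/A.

I ≈ 0.890 A

For a circular arc, B = μ₀Iφ/(4πR) with φ in radians; here φ = 2.356 rad.
So I = 4πRB/(μ₀φ) = 4π × 0.0492 × 4.26×10⁻⁶ / (4π×10⁻⁷ × 2.356) = 0.890 A.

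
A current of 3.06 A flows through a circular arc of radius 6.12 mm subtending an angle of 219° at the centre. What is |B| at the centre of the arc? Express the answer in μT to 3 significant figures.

B ≈ 191 μT

The Biot–Savart field of a circular arc at its centre is B = μ₀Iφ/(4πR), with φ = 3.822 rad.
B = (4π×10⁻⁷ × 3.06 × 3.822) / (4π × 0.00612) = 1.91×10⁻⁴ T.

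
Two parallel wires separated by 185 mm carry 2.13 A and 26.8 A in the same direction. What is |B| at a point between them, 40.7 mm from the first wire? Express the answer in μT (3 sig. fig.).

B ≈ 26.7 μT

Each long wire gives B = μ₀I/(2πd). Distances are d₁ = 0.0407 m and d₂ = 0.1443 m.
B₁ = 1.05×10⁻⁵ T, B₂ = 3.71×10⁻⁵ T.
Between parallel currents the two contributions point in opposite directions, so they subtract. B = |B₁ − B₂| = |1.05×10⁻⁵ − 3.71×10⁻⁵| = 2.67×10⁻⁵ T.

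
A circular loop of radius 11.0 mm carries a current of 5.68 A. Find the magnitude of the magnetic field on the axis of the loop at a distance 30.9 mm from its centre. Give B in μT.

On the axis of a circular loop, B = μ₀IR² / [2(R²+z²)^(3/2)].
R² + z² = (0.011)² + (0.0309)² = 0.001076 m², and (R²+z²)^(3/2) = 3.53×10⁻⁵ m³.
B = (4π×10⁻⁷ × 5.68 × 0.000121) / (2 × 3.53×10⁻⁵) = 1.22×10⁻⁵ T.

B ≈ 12.2 μT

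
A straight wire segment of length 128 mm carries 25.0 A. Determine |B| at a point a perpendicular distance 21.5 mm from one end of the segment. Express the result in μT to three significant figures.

For a finite straight segment, B = (μ₀I/4πd)(sinθ₁ + sinθ₂), where θ₁, θ₂ are the angles from the perpendicular to each end.
The perpendicular foot is at one end, so the two end-offsets along the wire are 0 and L = 0.128 m.
sinθ₁ = 0/√(0²+0.0215²) = 0.0000; sinθ₂ = 0.128/√(0.128²+0.0215²) = 0.9862.
B = (4π×10⁻⁷ × 25.0) / (4π × 0.0215) × (0.0000 + 0.9862) = 1.15×10⁻⁴ T.

B ≈ 115 μT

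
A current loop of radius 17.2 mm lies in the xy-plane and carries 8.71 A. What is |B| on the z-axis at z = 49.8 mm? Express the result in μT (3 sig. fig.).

B ≈ 11.1 μT

On the axis of a circular loop, B = μ₀IR² / [2(R²+z²)^(3/2)].
R² + z² = (0.0172)² + (0.0498)² = 0.002776 m², and (R²+z²)^(3/2) = 1.46×10⁻⁴ m³.
B = (4π×10⁻⁷ × 8.71 × 0.0002958) / (2 × 1.46×10⁻⁴) = 1.11×10⁻⁵ T.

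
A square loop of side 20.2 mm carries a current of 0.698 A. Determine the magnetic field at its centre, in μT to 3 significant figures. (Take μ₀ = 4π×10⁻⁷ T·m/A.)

B ≈ 39.1 μT

Each side is a finite straight segment at perpendicular distance d = a/(2 tan(π/4)) = 0.0101 m from the centre, with end-angles ±π/4.
One side contributes B₁ = (μ₀I/4πd)·2 sin(π/4) = 9.77×10⁻⁶ T.
All 4 sides add in the same direction: B = 4 × 9.77×10⁻⁶ = 3.91×10⁻⁵ T.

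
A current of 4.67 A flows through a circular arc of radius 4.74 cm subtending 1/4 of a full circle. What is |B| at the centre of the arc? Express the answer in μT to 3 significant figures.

B ≈ 15.5 μT

The Biot–Savart field of a circular arc at its centre is B = μ₀Iφ/(4πR), with φ = 1.571 rad.
B = (4π×10⁻⁷ × 4.67 × 1.571) / (4π × 0.0474) = 1.55×10⁻⁵ T.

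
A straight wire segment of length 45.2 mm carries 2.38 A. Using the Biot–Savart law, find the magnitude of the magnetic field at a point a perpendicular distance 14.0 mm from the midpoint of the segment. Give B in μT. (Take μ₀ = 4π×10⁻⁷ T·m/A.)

For a finite straight segment, B = (μ₀I/4πd)(sinθ₁ + sinθ₂), where θ₁, θ₂ are the angles from the perpendicular to each end.
The perpendicular from the point meets the wire at its midpoint, so each end is L/2 = 0.0226 m away along the wire.
sinθ₁ = 0.0226/√(0.0226²+0.014²) = 0.8501; sinθ₂ = 0.0226/√(0.0226²+0.014²) = 0.8501.
B = (4π×10⁻⁷ × 2.38) / (4π × 0.014) × (0.8501 + 0.8501) = 2.89×10⁻⁵ T.

B ≈ 28.9 μT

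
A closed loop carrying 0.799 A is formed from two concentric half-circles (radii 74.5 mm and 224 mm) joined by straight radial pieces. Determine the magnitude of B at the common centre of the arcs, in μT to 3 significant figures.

B ≈ 2.25 μT

The radial connectors point toward the centre, so dl × r̂ = 0 and they contribute nothing.
Each semicircle gives μ₀I/(4R): inner arc 3.37×10⁻⁶ T, outer arc 1.12×10⁻⁶ T.
The two arcs carry current in opposite angular senses, so their fields oppose: B = |3.37×10⁻⁶ − 1.12×10⁻⁶| = 2.25×10⁻⁶ T.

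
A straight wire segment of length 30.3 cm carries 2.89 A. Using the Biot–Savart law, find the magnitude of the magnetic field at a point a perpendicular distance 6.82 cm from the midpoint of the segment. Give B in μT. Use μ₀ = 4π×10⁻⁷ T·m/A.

B ≈ 7.73 μT

For a finite straight segment, B = (μ₀I/4πd)(sinθ₁ + sinθ₂), where θ₁, θ₂ are the angles from the perpendicular to each end.
The perpendicular from the point meets the wire at its midpoint, so each end is L/2 = 0.1515 m away along the wire.
sinθ₁ = 0.1515/√(0.1515²+0.0682²) = 0.9119; sinθ₂ = 0.1515/√(0.1515²+0.0682²) = 0.9119.
B = (4π×10⁻⁷ × 2.89) / (4π × 0.0682) × (0.9119 + 0.9119) = 7.73×10⁻⁶ T.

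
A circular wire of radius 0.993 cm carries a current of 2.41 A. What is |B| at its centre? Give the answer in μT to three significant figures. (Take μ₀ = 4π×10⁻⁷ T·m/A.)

At the centre of a circular loop the Biot–Savart law gives B = μ₀I/(2R).
B = (4π×10⁻⁷ × 2.41) / (2 × 0.00993) = 1.52×10⁻⁴ T.

B ≈ 152 μT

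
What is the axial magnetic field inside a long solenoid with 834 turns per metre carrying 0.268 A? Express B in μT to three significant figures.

Inside a long solenoid, B = μ₀nI with n = 834 turns/m.
B = 4π×10⁻⁷ × 834 × 0.268 = 2.81×10⁻⁴ T.

B ≈ 281 μT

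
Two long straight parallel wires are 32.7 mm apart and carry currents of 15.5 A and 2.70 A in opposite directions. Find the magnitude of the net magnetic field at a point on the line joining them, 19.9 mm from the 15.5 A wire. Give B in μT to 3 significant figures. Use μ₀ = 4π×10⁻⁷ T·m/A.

B ≈ 198 μT

Each long wire gives B = μ₀I/(2πd). Distances are d₁ = 0.0199 m and d₂ = 0.0128 m.
B₁ = 1.56×10⁻⁴ T, B₂ = 4.22×10⁻⁵ T.
Between antiparallel currents both contributions point the same way, so they add. B = B₁ + B₂ = 1.56×10⁻⁴ + 4.22×10⁻⁵ = 1.98×10⁻⁴ T.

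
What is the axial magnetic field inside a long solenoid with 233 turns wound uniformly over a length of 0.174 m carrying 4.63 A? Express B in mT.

Inside a long solenoid, B = μ₀nI with n = 1339 turns/m.
B = 4π×10⁻⁷ × 1339 × 4.63 = 7.79×10⁻³ T.

B ≈ 7.79 mT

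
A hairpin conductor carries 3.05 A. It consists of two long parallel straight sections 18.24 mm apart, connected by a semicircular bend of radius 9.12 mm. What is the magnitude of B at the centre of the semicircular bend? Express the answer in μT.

B ≈ 172 μT

The semicircular arc contributes B_arc = μ₀I·π/(4πR) = μ₀I/(4R) = 1.05×10⁻⁴ T.
Each semi-infinite lead is at perpendicular distance R = 0.00912 m from the centre, with the perpendicular foot at its near end, so it contributes μ₀I/(4πR); both point the same way, together 6.69×10⁻⁵ T.
Arc and leads all point the same direction: B = 1.05×10⁻⁴ + 6.69×10⁻⁵ = 1.72×10⁻⁴ T.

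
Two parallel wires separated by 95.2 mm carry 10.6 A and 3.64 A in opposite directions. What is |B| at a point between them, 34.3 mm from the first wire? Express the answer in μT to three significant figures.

B ≈ 73.8 μT

Each long wire gives B = μ₀I/(2πd). Distances are d₁ = 0.0343 m and d₂ = 0.0609 m.
B₁ = 6.18×10⁻⁵ T, B₂ = 1.20×10⁻⁵ T.
Between antiparallel currents both contributions point the same way, so they add. B = B₁ + B₂ = 6.18×10⁻⁵ + 1.20×10⁻⁵ = 7.38×10⁻⁵ T.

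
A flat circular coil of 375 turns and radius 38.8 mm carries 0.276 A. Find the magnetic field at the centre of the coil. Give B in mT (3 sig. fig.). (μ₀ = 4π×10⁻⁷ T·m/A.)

For an N-turn flat coil, B = Nμ₀I/(2R) with R = 0.0388 m.
B = 375 × 4.47×10⁻⁶ T = 1.68×10⁻³ T.

B ≈ 1.68 mT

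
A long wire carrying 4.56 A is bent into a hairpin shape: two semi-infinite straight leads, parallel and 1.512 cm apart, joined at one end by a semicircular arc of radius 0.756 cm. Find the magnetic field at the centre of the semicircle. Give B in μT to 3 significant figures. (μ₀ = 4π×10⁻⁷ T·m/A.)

B ≈ 310 μT

The semicircular arc contributes B_arc = μ₀I·π/(4πR) = μ₀I/(4R) = 1.89×10⁻⁴ T.
Each semi-infinite lead is at perpendicular distance R = 0.00756 m from the centre, with the perpendicular foot at its near end, so it contributes μ₀I/(4πR); both point the same way, together 1.21×10⁻⁴ T.
Arc and leads all point the same direction: B = 1.89×10⁻⁴ + 1.21×10⁻⁴ = 3.10×10⁻⁴ T.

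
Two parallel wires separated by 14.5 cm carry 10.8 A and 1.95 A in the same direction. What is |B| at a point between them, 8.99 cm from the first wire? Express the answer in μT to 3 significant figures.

B ≈ 16.9 μT

Each long wire gives B = μ₀I/(2πd). Distances are d₁ = 0.0899 m and d₂ = 0.0551 m.
B₁ = 2.40×10⁻⁵ T, B₂ = 7.08×10⁻⁶ T.
Between parallel currents the two contributions point in opposite directions, so they subtract. B = |B₁ − B₂| = |2.40×10⁻⁵ − 7.08×10⁻⁶| = 1.69×10⁻⁵ T.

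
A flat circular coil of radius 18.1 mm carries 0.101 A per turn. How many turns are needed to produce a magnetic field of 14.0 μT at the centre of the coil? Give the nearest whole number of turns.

N = 4

For an N-turn coil, B = Nμ₀I/(2R). A single turn gives B₁ = 3.51×10⁻⁶ T with R = 0.0181 m.
N = B/B₁ = 1.40×10⁻⁵ / 3.51×10⁻⁶ = 3.99.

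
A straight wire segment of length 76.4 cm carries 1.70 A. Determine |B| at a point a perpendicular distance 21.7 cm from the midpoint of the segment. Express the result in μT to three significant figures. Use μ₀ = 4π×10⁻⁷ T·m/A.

For a finite straight segment, B = (μ₀I/4πd)(sinθ₁ + sinθ₂), where θ₁, θ₂ are the angles from the perpendicular to each end.
The perpendicular from the point meets the wire at its midpoint, so each end is L/2 = 0.382 m away along the wire.
sinθ₁ = 0.382/√(0.382²+0.217²) = 0.8695; sinθ₂ = 0.382/√(0.382²+0.217²) = 0.8695.
B = (4π×10⁻⁷ × 1.70) / (4π × 0.217) × (0.8695 + 0.8695) = 1.36×10⁻⁶ T.

B ≈ 1.36 μT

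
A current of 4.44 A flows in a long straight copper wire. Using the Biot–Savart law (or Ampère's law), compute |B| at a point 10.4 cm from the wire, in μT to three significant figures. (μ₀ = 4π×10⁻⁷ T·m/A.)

For an infinitely long straight wire, B = μ₀I/(2πd).
B = (4π×10⁻⁷ × 4.44) / (2π × 0.104) = 8.54×10⁻⁶ T.

B ≈ 8.54 μT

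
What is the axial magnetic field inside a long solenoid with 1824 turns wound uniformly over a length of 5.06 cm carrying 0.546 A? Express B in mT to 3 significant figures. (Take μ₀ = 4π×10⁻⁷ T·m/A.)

Inside a long solenoid, B = μ₀nI with n = 3.605×10⁴ turns/m.
B = 4π×10⁻⁷ × 3.605×10⁴ × 0.546 = 2.47×10⁻² T.

B ≈ 24.7 mT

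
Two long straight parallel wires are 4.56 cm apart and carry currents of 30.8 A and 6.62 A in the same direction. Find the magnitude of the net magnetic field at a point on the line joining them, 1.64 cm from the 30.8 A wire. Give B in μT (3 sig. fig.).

B ≈ 330 μT

Each long wire gives B = μ₀I/(2πd). Distances are d₁ = 0.0164 m and d₂ = 0.0292 m.
B₁ = 3.76×10⁻⁴ T, B₂ = 4.53×10⁻⁵ T.
Between parallel currents the two contributions point in opposite directions, so they subtract. B = |B₁ − B₂| = |3.76×10⁻⁴ − 4.53×10⁻⁵| = 3.30×10⁻⁴ T.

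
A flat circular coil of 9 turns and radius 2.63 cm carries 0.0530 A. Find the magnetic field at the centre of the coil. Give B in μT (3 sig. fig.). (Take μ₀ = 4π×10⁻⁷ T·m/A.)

B ≈ 11.4 μT

For an N-turn flat coil, B = Nμ₀I/(2R) with R = 0.0263 m.
B = 9 × 1.27×10⁻⁶ T = 1.14×10⁻⁵ T.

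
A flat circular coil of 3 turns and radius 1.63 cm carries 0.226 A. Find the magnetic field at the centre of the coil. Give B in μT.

For an N-turn flat coil, B = Nμ₀I/(2R) with R = 0.0163 m.
B = 3 × 8.71×10⁻⁶ T = 2.61×10⁻⁵ T.

B ≈ 26.1 μT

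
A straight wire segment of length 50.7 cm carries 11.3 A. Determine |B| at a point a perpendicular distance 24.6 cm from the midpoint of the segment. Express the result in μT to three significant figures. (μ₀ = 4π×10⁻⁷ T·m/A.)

For a finite straight segment, B = (μ₀I/4πd)(sinθ₁ + sinθ₂), where θ₁, θ₂ are the angles from the perpendicular to each end.
The perpendicular from the point meets the wire at its midpoint, so each end is L/2 = 0.2535 m away along the wire.
sinθ₁ = 0.2535/√(0.2535²+0.246²) = 0.7176; sinθ₂ = 0.2535/√(0.2535²+0.246²) = 0.7176.
B = (4π×10⁻⁷ × 11.3) / (4π × 0.246) × (0.7176 + 0.7176) = 6.59×10⁻⁶ T.

B ≈ 6.59 μT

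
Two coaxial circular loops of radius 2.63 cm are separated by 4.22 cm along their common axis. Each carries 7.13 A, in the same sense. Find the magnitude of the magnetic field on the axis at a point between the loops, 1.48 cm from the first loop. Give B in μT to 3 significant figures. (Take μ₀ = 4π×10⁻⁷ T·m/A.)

Each loop contributes B = μ₀IR²/[2(R²+z²)^(3/2)] on the axis, with z measured from that loop.
Loop 1 (z = 0.0148 m): B₁ = 1.13×10⁻⁴ T. Loop 2 (z = 0.0274 m): B₂ = 5.66×10⁻⁵ T.
The fields add: B = B₁ + B₂ = 1.69×10⁻⁴ T.

B ≈ 169 μT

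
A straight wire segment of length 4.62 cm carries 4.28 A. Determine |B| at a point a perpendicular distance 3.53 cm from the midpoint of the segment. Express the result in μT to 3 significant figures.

For a finite straight segment, B = (μ₀I/4πd)(sinθ₁ + sinθ₂), where θ₁, θ₂ are the angles from the perpendicular to each end.
The perpendicular from the point meets the wire at its midpoint, so each end is L/2 = 0.0231 m away along the wire.
sinθ₁ = 0.0231/√(0.0231²+0.0353²) = 0.5476; sinθ₂ = 0.0231/√(0.0231²+0.0353²) = 0.5476.
B = (4π×10⁻⁷ × 4.28) / (4π × 0.0353) × (0.5476 + 0.5476) = 1.33×10⁻⁵ T.

B ≈ 13.3 μT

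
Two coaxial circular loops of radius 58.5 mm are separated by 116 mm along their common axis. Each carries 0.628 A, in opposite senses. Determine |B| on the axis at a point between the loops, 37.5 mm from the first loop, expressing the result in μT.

B ≈ 2.59 μT

Each loop contributes B = μ₀IR²/[2(R²+z²)^(3/2)] on the axis, with z measured from that loop.
Loop 1 (z = 0.0375 m): B₁ = 4.02×10⁻⁶ T. Loop 2 (z = 0.0785 m): B₂ = 1.44×10⁻⁶ T.
The fields oppose: B = |B₁ − B₂| = 2.59×10⁻⁶ T.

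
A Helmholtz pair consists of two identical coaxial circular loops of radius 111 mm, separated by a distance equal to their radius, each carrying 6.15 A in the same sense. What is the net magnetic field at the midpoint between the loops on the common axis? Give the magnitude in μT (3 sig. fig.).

B ≈ 49.8 μT

Each loop contributes B = μ₀IR²/[2(R²+z²)^(3/2)] on the axis, with z measured from that loop.
Loop 1 (z = 0.0555 m): B₁ = 2.49×10⁻⁵ T. Loop 2 (z = 0.0555 m): B₂ = 2.49×10⁻⁵ T.
The fields add: B = B₁ + B₂ = 4.98×10⁻⁵ T.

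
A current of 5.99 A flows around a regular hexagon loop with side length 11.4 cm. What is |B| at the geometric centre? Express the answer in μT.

B ≈ 36.4 μT

Each side is a finite straight segment at perpendicular distance d = a/(2 tan(π/6)) = 0.09873 m from the centre, with end-angles ±π/6.
One side contributes B₁ = (μ₀I/4πd)·2 sin(π/6) = 6.07×10⁻⁶ T.
All 6 sides add in the same direction: B = 6 × 6.07×10⁻⁶ = 3.64×10⁻⁵ T.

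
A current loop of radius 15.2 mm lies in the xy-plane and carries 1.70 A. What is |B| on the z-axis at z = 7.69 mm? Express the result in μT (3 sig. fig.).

B ≈ 49.9 μT

On the axis of a circular loop, B = μ₀IR² / [2(R²+z²)^(3/2)].
R² + z² = (0.0152)² + (0.00769)² = 0.0002902 m², and (R²+z²)^(3/2) = 4.94×10⁻⁶ m³.
B = (4π×10⁻⁷ × 1.70 × 0.000231) / (2 × 4.94×10⁻⁶) = 4.99×10⁻⁵ T.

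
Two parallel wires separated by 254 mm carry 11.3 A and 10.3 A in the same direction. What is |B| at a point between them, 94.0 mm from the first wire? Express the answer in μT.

B ≈ 11.2 μT

Each long wire gives B = μ₀I/(2πd). Distances are d₁ = 0.094 m and d₂ = 0.16 m.
B₁ = 2.40×10⁻⁵ T, B₂ = 1.29×10⁻⁵ T.
Between parallel currents the two contributions point in opposite directions, so they subtract. B = |B₁ − B₂| = |2.40×10⁻⁵ − 1.29×10⁻⁵| = 1.12×10⁻⁵ T.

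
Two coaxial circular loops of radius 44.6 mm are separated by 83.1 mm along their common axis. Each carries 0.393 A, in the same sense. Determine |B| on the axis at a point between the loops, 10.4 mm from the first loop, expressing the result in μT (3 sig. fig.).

B ≈ 5.91 μT

Each loop contributes B = μ₀IR²/[2(R²+z²)^(3/2)] on the axis, with z measured from that loop.
Loop 1 (z = 0.0104 m): B₁ = 5.11×10⁻⁶ T. Loop 2 (z = 0.0727 m): B₂ = 7.92×10⁻⁷ T.
The fields add: B = B₁ + B₂ = 5.91×10⁻⁶ T.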